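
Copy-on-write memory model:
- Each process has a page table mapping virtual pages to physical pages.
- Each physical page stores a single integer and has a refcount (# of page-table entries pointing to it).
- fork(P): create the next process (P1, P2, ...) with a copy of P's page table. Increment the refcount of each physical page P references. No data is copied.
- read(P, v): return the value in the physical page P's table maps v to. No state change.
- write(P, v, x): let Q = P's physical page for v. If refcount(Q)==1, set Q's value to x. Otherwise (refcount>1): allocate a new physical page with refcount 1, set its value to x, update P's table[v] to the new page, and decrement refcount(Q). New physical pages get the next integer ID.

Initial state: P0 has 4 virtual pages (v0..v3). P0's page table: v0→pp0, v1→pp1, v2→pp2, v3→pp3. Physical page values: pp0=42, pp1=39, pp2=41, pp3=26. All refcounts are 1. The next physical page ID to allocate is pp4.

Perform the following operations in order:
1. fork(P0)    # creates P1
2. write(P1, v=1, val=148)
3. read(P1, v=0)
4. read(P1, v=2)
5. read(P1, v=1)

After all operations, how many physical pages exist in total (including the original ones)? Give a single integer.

Answer: 5

Derivation:
Op 1: fork(P0) -> P1. 4 ppages; refcounts: pp0:2 pp1:2 pp2:2 pp3:2
Op 2: write(P1, v1, 148). refcount(pp1)=2>1 -> COPY to pp4. 5 ppages; refcounts: pp0:2 pp1:1 pp2:2 pp3:2 pp4:1
Op 3: read(P1, v0) -> 42. No state change.
Op 4: read(P1, v2) -> 41. No state change.
Op 5: read(P1, v1) -> 148. No state change.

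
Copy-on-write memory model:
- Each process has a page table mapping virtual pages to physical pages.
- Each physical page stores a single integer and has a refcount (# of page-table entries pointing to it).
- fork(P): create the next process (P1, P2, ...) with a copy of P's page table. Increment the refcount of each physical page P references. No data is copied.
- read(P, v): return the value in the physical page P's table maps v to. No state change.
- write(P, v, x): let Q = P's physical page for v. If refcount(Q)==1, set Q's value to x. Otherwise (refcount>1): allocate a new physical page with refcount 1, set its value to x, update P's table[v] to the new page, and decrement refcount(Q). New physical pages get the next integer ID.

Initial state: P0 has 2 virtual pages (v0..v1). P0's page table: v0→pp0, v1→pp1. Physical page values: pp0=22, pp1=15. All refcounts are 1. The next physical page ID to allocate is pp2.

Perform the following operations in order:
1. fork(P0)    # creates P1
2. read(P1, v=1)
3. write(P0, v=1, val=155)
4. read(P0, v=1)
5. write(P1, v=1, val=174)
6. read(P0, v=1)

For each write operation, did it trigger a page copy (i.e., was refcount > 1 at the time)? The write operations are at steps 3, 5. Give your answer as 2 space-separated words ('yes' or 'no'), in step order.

Op 1: fork(P0) -> P1. 2 ppages; refcounts: pp0:2 pp1:2
Op 2: read(P1, v1) -> 15. No state change.
Op 3: write(P0, v1, 155). refcount(pp1)=2>1 -> COPY to pp2. 3 ppages; refcounts: pp0:2 pp1:1 pp2:1
Op 4: read(P0, v1) -> 155. No state change.
Op 5: write(P1, v1, 174). refcount(pp1)=1 -> write in place. 3 ppages; refcounts: pp0:2 pp1:1 pp2:1
Op 6: read(P0, v1) -> 155. No state change.

yes no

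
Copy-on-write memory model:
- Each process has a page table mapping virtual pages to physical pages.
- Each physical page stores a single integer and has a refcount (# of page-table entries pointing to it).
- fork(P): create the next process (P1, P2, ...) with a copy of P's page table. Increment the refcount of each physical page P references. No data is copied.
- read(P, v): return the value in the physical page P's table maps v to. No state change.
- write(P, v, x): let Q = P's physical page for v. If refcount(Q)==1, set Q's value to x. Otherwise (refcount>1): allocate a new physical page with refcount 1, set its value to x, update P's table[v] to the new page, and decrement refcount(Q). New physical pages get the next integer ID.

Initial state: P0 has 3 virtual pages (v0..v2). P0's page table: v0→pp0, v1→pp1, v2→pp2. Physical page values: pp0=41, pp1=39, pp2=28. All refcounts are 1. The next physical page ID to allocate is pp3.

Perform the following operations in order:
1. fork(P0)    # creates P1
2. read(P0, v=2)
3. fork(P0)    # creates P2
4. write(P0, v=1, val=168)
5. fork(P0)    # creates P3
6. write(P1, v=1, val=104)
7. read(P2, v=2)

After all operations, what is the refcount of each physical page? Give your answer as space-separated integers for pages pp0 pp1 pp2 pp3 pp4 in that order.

Answer: 4 1 4 2 1

Derivation:
Op 1: fork(P0) -> P1. 3 ppages; refcounts: pp0:2 pp1:2 pp2:2
Op 2: read(P0, v2) -> 28. No state change.
Op 3: fork(P0) -> P2. 3 ppages; refcounts: pp0:3 pp1:3 pp2:3
Op 4: write(P0, v1, 168). refcount(pp1)=3>1 -> COPY to pp3. 4 ppages; refcounts: pp0:3 pp1:2 pp2:3 pp3:1
Op 5: fork(P0) -> P3. 4 ppages; refcounts: pp0:4 pp1:2 pp2:4 pp3:2
Op 6: write(P1, v1, 104). refcount(pp1)=2>1 -> COPY to pp4. 5 ppages; refcounts: pp0:4 pp1:1 pp2:4 pp3:2 pp4:1
Op 7: read(P2, v2) -> 28. No state change.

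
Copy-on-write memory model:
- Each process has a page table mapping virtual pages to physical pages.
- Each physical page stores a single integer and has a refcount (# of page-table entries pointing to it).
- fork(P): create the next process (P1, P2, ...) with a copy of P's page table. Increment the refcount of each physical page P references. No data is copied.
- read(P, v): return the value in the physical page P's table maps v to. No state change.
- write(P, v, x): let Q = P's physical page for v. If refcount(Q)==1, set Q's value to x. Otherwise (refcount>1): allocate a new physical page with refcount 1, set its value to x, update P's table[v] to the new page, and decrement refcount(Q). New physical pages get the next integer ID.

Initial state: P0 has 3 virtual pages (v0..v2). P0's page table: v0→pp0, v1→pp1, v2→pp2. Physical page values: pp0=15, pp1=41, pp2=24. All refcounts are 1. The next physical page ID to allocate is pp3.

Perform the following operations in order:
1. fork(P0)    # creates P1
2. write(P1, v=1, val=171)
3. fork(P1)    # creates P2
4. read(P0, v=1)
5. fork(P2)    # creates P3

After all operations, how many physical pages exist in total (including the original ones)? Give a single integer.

Op 1: fork(P0) -> P1. 3 ppages; refcounts: pp0:2 pp1:2 pp2:2
Op 2: write(P1, v1, 171). refcount(pp1)=2>1 -> COPY to pp3. 4 ppages; refcounts: pp0:2 pp1:1 pp2:2 pp3:1
Op 3: fork(P1) -> P2. 4 ppages; refcounts: pp0:3 pp1:1 pp2:3 pp3:2
Op 4: read(P0, v1) -> 41. No state change.
Op 5: fork(P2) -> P3. 4 ppages; refcounts: pp0:4 pp1:1 pp2:4 pp3:3

Answer: 4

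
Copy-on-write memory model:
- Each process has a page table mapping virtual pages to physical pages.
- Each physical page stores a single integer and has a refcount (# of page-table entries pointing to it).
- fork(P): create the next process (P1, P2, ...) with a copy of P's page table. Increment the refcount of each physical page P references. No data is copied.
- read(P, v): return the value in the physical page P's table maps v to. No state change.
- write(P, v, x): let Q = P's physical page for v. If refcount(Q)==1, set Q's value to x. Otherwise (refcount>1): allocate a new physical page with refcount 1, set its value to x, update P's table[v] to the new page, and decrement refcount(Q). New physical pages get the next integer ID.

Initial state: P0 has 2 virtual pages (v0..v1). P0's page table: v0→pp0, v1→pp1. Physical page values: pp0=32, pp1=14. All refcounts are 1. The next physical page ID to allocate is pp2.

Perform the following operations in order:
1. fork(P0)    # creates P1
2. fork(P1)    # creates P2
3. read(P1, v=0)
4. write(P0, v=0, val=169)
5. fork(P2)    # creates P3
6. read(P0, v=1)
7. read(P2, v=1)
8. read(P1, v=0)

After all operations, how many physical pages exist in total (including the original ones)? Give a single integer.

Op 1: fork(P0) -> P1. 2 ppages; refcounts: pp0:2 pp1:2
Op 2: fork(P1) -> P2. 2 ppages; refcounts: pp0:3 pp1:3
Op 3: read(P1, v0) -> 32. No state change.
Op 4: write(P0, v0, 169). refcount(pp0)=3>1 -> COPY to pp2. 3 ppages; refcounts: pp0:2 pp1:3 pp2:1
Op 5: fork(P2) -> P3. 3 ppages; refcounts: pp0:3 pp1:4 pp2:1
Op 6: read(P0, v1) -> 14. No state change.
Op 7: read(P2, v1) -> 14. No state change.
Op 8: read(P1, v0) -> 32. No state change.

Answer: 3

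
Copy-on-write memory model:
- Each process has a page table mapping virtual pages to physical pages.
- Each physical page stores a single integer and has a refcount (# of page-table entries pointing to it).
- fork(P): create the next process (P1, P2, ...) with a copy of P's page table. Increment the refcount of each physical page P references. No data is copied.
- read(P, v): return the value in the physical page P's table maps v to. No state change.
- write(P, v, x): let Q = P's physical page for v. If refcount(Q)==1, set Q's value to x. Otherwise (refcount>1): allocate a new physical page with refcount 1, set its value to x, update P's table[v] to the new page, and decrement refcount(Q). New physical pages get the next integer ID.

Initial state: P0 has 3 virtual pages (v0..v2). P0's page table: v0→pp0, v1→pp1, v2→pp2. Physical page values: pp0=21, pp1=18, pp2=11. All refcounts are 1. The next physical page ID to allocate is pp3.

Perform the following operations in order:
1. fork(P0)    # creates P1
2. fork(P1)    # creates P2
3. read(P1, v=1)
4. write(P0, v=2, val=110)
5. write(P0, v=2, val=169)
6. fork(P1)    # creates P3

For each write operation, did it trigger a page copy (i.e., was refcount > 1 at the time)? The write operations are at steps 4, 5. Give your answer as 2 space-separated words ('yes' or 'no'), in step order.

Op 1: fork(P0) -> P1. 3 ppages; refcounts: pp0:2 pp1:2 pp2:2
Op 2: fork(P1) -> P2. 3 ppages; refcounts: pp0:3 pp1:3 pp2:3
Op 3: read(P1, v1) -> 18. No state change.
Op 4: write(P0, v2, 110). refcount(pp2)=3>1 -> COPY to pp3. 4 ppages; refcounts: pp0:3 pp1:3 pp2:2 pp3:1
Op 5: write(P0, v2, 169). refcount(pp3)=1 -> write in place. 4 ppages; refcounts: pp0:3 pp1:3 pp2:2 pp3:1
Op 6: fork(P1) -> P3. 4 ppages; refcounts: pp0:4 pp1:4 pp2:3 pp3:1

yes no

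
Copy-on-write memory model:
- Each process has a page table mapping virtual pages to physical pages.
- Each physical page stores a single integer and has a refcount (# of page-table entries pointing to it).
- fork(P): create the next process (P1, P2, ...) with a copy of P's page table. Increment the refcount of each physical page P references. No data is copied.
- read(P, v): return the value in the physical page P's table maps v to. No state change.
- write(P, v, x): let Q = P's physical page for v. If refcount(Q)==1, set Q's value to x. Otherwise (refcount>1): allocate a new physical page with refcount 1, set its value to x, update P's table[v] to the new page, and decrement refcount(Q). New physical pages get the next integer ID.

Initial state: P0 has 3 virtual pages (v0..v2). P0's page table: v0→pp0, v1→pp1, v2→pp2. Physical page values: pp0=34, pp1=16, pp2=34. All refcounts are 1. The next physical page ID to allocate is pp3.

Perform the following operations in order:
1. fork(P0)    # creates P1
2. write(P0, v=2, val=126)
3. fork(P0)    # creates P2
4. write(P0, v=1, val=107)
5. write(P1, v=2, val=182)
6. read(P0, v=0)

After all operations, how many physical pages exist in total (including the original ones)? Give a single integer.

Answer: 5

Derivation:
Op 1: fork(P0) -> P1. 3 ppages; refcounts: pp0:2 pp1:2 pp2:2
Op 2: write(P0, v2, 126). refcount(pp2)=2>1 -> COPY to pp3. 4 ppages; refcounts: pp0:2 pp1:2 pp2:1 pp3:1
Op 3: fork(P0) -> P2. 4 ppages; refcounts: pp0:3 pp1:3 pp2:1 pp3:2
Op 4: write(P0, v1, 107). refcount(pp1)=3>1 -> COPY to pp4. 5 ppages; refcounts: pp0:3 pp1:2 pp2:1 pp3:2 pp4:1
Op 5: write(P1, v2, 182). refcount(pp2)=1 -> write in place. 5 ppages; refcounts: pp0:3 pp1:2 pp2:1 pp3:2 pp4:1
Op 6: read(P0, v0) -> 34. No state change.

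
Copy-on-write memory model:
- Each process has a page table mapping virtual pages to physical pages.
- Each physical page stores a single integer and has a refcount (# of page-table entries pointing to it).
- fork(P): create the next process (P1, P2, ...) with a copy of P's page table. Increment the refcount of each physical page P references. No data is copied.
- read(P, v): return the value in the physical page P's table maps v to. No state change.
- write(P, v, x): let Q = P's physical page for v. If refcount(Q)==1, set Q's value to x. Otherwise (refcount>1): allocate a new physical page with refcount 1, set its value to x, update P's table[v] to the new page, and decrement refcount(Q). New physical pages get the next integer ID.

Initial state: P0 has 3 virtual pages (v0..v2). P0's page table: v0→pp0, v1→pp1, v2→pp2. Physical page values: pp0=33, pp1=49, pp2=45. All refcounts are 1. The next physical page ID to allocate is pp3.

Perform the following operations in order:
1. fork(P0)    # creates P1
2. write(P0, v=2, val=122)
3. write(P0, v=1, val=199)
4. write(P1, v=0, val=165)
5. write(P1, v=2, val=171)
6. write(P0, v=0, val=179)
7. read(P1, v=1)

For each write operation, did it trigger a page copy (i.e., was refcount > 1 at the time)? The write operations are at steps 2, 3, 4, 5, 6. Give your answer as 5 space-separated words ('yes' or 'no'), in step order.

Op 1: fork(P0) -> P1. 3 ppages; refcounts: pp0:2 pp1:2 pp2:2
Op 2: write(P0, v2, 122). refcount(pp2)=2>1 -> COPY to pp3. 4 ppages; refcounts: pp0:2 pp1:2 pp2:1 pp3:1
Op 3: write(P0, v1, 199). refcount(pp1)=2>1 -> COPY to pp4. 5 ppages; refcounts: pp0:2 pp1:1 pp2:1 pp3:1 pp4:1
Op 4: write(P1, v0, 165). refcount(pp0)=2>1 -> COPY to pp5. 6 ppages; refcounts: pp0:1 pp1:1 pp2:1 pp3:1 pp4:1 pp5:1
Op 5: write(P1, v2, 171). refcount(pp2)=1 -> write in place. 6 ppages; refcounts: pp0:1 pp1:1 pp2:1 pp3:1 pp4:1 pp5:1
Op 6: write(P0, v0, 179). refcount(pp0)=1 -> write in place. 6 ppages; refcounts: pp0:1 pp1:1 pp2:1 pp3:1 pp4:1 pp5:1
Op 7: read(P1, v1) -> 49. No state change.

yes yes yes no no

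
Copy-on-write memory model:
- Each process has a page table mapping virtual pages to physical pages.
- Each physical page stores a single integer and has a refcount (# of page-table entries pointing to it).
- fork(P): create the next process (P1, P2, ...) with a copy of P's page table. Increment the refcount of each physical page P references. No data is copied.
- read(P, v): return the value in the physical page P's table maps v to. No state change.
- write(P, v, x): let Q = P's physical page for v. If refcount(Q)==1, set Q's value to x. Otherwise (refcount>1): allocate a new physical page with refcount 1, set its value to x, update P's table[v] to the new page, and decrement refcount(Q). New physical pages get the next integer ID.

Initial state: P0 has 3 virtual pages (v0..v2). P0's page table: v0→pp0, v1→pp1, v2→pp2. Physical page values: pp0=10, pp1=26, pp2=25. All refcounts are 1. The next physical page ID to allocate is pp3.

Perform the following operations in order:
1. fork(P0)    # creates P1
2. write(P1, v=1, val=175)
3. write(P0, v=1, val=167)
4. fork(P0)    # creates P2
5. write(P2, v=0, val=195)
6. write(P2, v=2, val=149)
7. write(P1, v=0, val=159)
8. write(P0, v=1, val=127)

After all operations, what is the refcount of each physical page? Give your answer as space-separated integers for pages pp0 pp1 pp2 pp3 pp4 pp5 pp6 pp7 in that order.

Answer: 1 1 2 1 1 1 1 1

Derivation:
Op 1: fork(P0) -> P1. 3 ppages; refcounts: pp0:2 pp1:2 pp2:2
Op 2: write(P1, v1, 175). refcount(pp1)=2>1 -> COPY to pp3. 4 ppages; refcounts: pp0:2 pp1:1 pp2:2 pp3:1
Op 3: write(P0, v1, 167). refcount(pp1)=1 -> write in place. 4 ppages; refcounts: pp0:2 pp1:1 pp2:2 pp3:1
Op 4: fork(P0) -> P2. 4 ppages; refcounts: pp0:3 pp1:2 pp2:3 pp3:1
Op 5: write(P2, v0, 195). refcount(pp0)=3>1 -> COPY to pp4. 5 ppages; refcounts: pp0:2 pp1:2 pp2:3 pp3:1 pp4:1
Op 6: write(P2, v2, 149). refcount(pp2)=3>1 -> COPY to pp5. 6 ppages; refcounts: pp0:2 pp1:2 pp2:2 pp3:1 pp4:1 pp5:1
Op 7: write(P1, v0, 159). refcount(pp0)=2>1 -> COPY to pp6. 7 ppages; refcounts: pp0:1 pp1:2 pp2:2 pp3:1 pp4:1 pp5:1 pp6:1
Op 8: write(P0, v1, 127). refcount(pp1)=2>1 -> COPY to pp7. 8 ppages; refcounts: pp0:1 pp1:1 pp2:2 pp3:1 pp4:1 pp5:1 pp6:1 pp7:1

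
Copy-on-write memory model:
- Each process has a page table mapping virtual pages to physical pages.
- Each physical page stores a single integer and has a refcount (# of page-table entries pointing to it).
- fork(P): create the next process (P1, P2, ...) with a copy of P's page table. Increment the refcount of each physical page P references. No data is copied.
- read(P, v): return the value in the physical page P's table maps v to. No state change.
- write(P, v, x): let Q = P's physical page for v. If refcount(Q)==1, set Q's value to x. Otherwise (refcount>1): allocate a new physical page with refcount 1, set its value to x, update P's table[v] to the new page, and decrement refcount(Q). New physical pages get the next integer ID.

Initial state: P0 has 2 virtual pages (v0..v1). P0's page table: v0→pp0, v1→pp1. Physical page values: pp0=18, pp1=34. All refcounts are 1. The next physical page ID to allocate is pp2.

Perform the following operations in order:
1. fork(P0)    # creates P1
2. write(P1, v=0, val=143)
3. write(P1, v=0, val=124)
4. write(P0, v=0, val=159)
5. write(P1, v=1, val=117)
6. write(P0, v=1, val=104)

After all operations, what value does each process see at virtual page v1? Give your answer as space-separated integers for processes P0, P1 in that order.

Op 1: fork(P0) -> P1. 2 ppages; refcounts: pp0:2 pp1:2
Op 2: write(P1, v0, 143). refcount(pp0)=2>1 -> COPY to pp2. 3 ppages; refcounts: pp0:1 pp1:2 pp2:1
Op 3: write(P1, v0, 124). refcount(pp2)=1 -> write in place. 3 ppages; refcounts: pp0:1 pp1:2 pp2:1
Op 4: write(P0, v0, 159). refcount(pp0)=1 -> write in place. 3 ppages; refcounts: pp0:1 pp1:2 pp2:1
Op 5: write(P1, v1, 117). refcount(pp1)=2>1 -> COPY to pp3. 4 ppages; refcounts: pp0:1 pp1:1 pp2:1 pp3:1
Op 6: write(P0, v1, 104). refcount(pp1)=1 -> write in place. 4 ppages; refcounts: pp0:1 pp1:1 pp2:1 pp3:1
P0: v1 -> pp1 = 104
P1: v1 -> pp3 = 117

Answer: 104 117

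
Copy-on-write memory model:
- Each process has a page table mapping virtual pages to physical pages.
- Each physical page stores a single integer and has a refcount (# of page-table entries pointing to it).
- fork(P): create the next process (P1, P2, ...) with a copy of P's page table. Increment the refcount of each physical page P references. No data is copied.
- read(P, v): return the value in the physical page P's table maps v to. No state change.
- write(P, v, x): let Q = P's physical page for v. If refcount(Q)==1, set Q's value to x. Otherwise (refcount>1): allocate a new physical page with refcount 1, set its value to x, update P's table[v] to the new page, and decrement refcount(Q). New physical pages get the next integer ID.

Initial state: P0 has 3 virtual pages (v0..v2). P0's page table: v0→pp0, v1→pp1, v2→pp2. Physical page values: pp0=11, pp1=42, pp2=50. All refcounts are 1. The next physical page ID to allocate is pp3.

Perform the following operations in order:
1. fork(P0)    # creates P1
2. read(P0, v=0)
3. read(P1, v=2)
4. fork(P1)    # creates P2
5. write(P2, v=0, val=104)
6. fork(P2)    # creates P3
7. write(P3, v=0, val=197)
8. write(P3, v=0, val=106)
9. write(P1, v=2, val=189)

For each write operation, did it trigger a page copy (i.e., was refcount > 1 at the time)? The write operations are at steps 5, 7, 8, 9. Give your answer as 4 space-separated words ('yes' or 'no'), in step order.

Op 1: fork(P0) -> P1. 3 ppages; refcounts: pp0:2 pp1:2 pp2:2
Op 2: read(P0, v0) -> 11. No state change.
Op 3: read(P1, v2) -> 50. No state change.
Op 4: fork(P1) -> P2. 3 ppages; refcounts: pp0:3 pp1:3 pp2:3
Op 5: write(P2, v0, 104). refcount(pp0)=3>1 -> COPY to pp3. 4 ppages; refcounts: pp0:2 pp1:3 pp2:3 pp3:1
Op 6: fork(P2) -> P3. 4 ppages; refcounts: pp0:2 pp1:4 pp2:4 pp3:2
Op 7: write(P3, v0, 197). refcount(pp3)=2>1 -> COPY to pp4. 5 ppages; refcounts: pp0:2 pp1:4 pp2:4 pp3:1 pp4:1
Op 8: write(P3, v0, 106). refcount(pp4)=1 -> write in place. 5 ppages; refcounts: pp0:2 pp1:4 pp2:4 pp3:1 pp4:1
Op 9: write(P1, v2, 189). refcount(pp2)=4>1 -> COPY to pp5. 6 ppages; refcounts: pp0:2 pp1:4 pp2:3 pp3:1 pp4:1 pp5:1

yes yes no yes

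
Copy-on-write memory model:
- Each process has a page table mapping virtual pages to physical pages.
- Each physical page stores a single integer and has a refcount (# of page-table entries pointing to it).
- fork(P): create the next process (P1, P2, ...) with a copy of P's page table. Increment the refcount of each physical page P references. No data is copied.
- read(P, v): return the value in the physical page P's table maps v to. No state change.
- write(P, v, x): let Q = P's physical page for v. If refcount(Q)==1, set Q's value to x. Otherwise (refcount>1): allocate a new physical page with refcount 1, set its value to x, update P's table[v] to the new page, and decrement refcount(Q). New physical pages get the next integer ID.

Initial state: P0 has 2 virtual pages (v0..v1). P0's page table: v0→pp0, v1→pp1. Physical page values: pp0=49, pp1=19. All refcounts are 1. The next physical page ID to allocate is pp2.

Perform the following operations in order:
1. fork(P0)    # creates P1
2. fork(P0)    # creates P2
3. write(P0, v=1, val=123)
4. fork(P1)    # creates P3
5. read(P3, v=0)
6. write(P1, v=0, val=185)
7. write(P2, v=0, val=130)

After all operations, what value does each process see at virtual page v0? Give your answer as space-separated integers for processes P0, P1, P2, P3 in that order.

Op 1: fork(P0) -> P1. 2 ppages; refcounts: pp0:2 pp1:2
Op 2: fork(P0) -> P2. 2 ppages; refcounts: pp0:3 pp1:3
Op 3: write(P0, v1, 123). refcount(pp1)=3>1 -> COPY to pp2. 3 ppages; refcounts: pp0:3 pp1:2 pp2:1
Op 4: fork(P1) -> P3. 3 ppages; refcounts: pp0:4 pp1:3 pp2:1
Op 5: read(P3, v0) -> 49. No state change.
Op 6: write(P1, v0, 185). refcount(pp0)=4>1 -> COPY to pp3. 4 ppages; refcounts: pp0:3 pp1:3 pp2:1 pp3:1
Op 7: write(P2, v0, 130). refcount(pp0)=3>1 -> COPY to pp4. 5 ppages; refcounts: pp0:2 pp1:3 pp2:1 pp3:1 pp4:1
P0: v0 -> pp0 = 49
P1: v0 -> pp3 = 185
P2: v0 -> pp4 = 130
P3: v0 -> pp0 = 49

Answer: 49 185 130 49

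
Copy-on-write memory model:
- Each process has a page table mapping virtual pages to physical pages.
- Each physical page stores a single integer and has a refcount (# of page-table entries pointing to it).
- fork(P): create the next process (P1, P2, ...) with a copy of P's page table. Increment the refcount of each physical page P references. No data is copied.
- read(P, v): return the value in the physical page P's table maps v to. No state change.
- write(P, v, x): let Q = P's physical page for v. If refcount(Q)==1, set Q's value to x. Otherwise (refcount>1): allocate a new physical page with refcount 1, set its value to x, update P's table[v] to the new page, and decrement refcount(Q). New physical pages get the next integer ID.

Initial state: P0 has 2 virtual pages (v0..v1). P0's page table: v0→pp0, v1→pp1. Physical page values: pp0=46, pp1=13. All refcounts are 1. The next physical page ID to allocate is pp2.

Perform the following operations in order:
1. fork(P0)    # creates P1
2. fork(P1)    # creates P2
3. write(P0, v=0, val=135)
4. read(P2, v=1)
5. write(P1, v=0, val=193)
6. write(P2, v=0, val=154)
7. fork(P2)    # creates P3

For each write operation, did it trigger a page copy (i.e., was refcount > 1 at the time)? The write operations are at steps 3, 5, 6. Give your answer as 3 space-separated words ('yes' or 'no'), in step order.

Op 1: fork(P0) -> P1. 2 ppages; refcounts: pp0:2 pp1:2
Op 2: fork(P1) -> P2. 2 ppages; refcounts: pp0:3 pp1:3
Op 3: write(P0, v0, 135). refcount(pp0)=3>1 -> COPY to pp2. 3 ppages; refcounts: pp0:2 pp1:3 pp2:1
Op 4: read(P2, v1) -> 13. No state change.
Op 5: write(P1, v0, 193). refcount(pp0)=2>1 -> COPY to pp3. 4 ppages; refcounts: pp0:1 pp1:3 pp2:1 pp3:1
Op 6: write(P2, v0, 154). refcount(pp0)=1 -> write in place. 4 ppages; refcounts: pp0:1 pp1:3 pp2:1 pp3:1
Op 7: fork(P2) -> P3. 4 ppages; refcounts: pp0:2 pp1:4 pp2:1 pp3:1

yes yes no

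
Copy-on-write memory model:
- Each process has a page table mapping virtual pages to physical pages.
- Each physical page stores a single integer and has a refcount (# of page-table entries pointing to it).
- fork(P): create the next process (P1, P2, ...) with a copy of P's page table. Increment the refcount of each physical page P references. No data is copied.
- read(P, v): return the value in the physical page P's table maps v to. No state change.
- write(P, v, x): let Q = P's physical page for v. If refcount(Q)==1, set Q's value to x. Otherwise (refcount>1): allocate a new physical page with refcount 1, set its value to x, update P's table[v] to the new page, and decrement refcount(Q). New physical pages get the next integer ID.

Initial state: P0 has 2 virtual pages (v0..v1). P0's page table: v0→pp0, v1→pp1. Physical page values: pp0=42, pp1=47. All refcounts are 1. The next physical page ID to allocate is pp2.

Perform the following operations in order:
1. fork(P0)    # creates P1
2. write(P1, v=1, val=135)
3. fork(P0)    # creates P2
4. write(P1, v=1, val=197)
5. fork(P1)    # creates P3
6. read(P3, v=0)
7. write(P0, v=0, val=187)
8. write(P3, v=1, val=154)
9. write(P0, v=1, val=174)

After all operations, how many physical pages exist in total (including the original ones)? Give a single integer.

Answer: 6

Derivation:
Op 1: fork(P0) -> P1. 2 ppages; refcounts: pp0:2 pp1:2
Op 2: write(P1, v1, 135). refcount(pp1)=2>1 -> COPY to pp2. 3 ppages; refcounts: pp0:2 pp1:1 pp2:1
Op 3: fork(P0) -> P2. 3 ppages; refcounts: pp0:3 pp1:2 pp2:1
Op 4: write(P1, v1, 197). refcount(pp2)=1 -> write in place. 3 ppages; refcounts: pp0:3 pp1:2 pp2:1
Op 5: fork(P1) -> P3. 3 ppages; refcounts: pp0:4 pp1:2 pp2:2
Op 6: read(P3, v0) -> 42. No state change.
Op 7: write(P0, v0, 187). refcount(pp0)=4>1 -> COPY to pp3. 4 ppages; refcounts: pp0:3 pp1:2 pp2:2 pp3:1
Op 8: write(P3, v1, 154). refcount(pp2)=2>1 -> COPY to pp4. 5 ppages; refcounts: pp0:3 pp1:2 pp2:1 pp3:1 pp4:1
Op 9: write(P0, v1, 174). refcount(pp1)=2>1 -> COPY to pp5. 6 ppages; refcounts: pp0:3 pp1:1 pp2:1 pp3:1 pp4:1 pp5:1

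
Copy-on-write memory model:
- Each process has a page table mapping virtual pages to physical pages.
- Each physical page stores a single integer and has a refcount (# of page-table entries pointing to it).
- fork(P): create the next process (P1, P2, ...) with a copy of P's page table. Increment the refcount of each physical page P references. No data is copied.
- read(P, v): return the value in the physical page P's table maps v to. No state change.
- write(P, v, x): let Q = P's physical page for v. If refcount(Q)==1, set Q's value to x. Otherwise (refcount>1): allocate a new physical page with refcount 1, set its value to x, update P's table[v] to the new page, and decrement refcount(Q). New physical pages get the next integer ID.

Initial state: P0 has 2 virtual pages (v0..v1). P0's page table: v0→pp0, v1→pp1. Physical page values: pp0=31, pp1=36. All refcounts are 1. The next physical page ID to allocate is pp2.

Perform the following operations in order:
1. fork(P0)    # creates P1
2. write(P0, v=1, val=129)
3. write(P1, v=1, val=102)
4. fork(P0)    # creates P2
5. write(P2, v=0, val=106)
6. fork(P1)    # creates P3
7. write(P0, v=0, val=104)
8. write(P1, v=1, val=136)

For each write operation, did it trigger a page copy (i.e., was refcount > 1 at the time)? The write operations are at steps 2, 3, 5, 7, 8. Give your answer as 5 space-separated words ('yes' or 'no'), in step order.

Op 1: fork(P0) -> P1. 2 ppages; refcounts: pp0:2 pp1:2
Op 2: write(P0, v1, 129). refcount(pp1)=2>1 -> COPY to pp2. 3 ppages; refcounts: pp0:2 pp1:1 pp2:1
Op 3: write(P1, v1, 102). refcount(pp1)=1 -> write in place. 3 ppages; refcounts: pp0:2 pp1:1 pp2:1
Op 4: fork(P0) -> P2. 3 ppages; refcounts: pp0:3 pp1:1 pp2:2
Op 5: write(P2, v0, 106). refcount(pp0)=3>1 -> COPY to pp3. 4 ppages; refcounts: pp0:2 pp1:1 pp2:2 pp3:1
Op 6: fork(P1) -> P3. 4 ppages; refcounts: pp0:3 pp1:2 pp2:2 pp3:1
Op 7: write(P0, v0, 104). refcount(pp0)=3>1 -> COPY to pp4. 5 ppages; refcounts: pp0:2 pp1:2 pp2:2 pp3:1 pp4:1
Op 8: write(P1, v1, 136). refcount(pp1)=2>1 -> COPY to pp5. 6 ppages; refcounts: pp0:2 pp1:1 pp2:2 pp3:1 pp4:1 pp5:1

yes no yes yes yes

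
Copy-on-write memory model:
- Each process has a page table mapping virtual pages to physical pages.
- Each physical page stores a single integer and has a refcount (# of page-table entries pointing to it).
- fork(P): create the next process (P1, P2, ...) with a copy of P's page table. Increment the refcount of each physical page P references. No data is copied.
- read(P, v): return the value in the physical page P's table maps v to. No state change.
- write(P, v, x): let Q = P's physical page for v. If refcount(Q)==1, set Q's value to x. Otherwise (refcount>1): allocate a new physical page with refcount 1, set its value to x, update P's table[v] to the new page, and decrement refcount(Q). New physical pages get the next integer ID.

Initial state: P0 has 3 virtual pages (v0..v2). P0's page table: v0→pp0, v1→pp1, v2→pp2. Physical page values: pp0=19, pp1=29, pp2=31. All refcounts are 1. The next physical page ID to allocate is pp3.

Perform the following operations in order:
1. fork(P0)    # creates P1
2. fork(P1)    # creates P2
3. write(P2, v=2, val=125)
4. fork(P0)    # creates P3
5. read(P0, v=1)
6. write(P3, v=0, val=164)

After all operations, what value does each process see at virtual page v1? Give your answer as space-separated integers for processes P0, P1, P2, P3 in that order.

Answer: 29 29 29 29

Derivation:
Op 1: fork(P0) -> P1. 3 ppages; refcounts: pp0:2 pp1:2 pp2:2
Op 2: fork(P1) -> P2. 3 ppages; refcounts: pp0:3 pp1:3 pp2:3
Op 3: write(P2, v2, 125). refcount(pp2)=3>1 -> COPY to pp3. 4 ppages; refcounts: pp0:3 pp1:3 pp2:2 pp3:1
Op 4: fork(P0) -> P3. 4 ppages; refcounts: pp0:4 pp1:4 pp2:3 pp3:1
Op 5: read(P0, v1) -> 29. No state change.
Op 6: write(P3, v0, 164). refcount(pp0)=4>1 -> COPY to pp4. 5 ppages; refcounts: pp0:3 pp1:4 pp2:3 pp3:1 pp4:1
P0: v1 -> pp1 = 29
P1: v1 -> pp1 = 29
P2: v1 -> pp1 = 29
P3: v1 -> pp1 = 29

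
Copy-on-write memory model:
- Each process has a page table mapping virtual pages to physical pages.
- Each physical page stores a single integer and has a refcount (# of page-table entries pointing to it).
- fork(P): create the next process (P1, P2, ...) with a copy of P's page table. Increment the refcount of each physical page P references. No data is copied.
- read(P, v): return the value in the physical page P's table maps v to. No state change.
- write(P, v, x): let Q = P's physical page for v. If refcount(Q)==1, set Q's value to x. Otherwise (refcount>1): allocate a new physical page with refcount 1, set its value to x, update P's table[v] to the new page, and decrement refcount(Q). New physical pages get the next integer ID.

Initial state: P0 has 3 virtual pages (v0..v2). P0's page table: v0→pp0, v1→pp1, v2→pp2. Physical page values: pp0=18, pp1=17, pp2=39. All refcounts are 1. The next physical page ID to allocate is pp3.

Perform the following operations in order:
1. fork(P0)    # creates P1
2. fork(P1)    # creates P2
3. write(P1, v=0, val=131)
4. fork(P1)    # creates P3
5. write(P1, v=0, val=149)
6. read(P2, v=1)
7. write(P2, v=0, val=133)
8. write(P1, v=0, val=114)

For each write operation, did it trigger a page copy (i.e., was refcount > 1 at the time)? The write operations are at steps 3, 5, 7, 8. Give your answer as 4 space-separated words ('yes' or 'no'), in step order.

Op 1: fork(P0) -> P1. 3 ppages; refcounts: pp0:2 pp1:2 pp2:2
Op 2: fork(P1) -> P2. 3 ppages; refcounts: pp0:3 pp1:3 pp2:3
Op 3: write(P1, v0, 131). refcount(pp0)=3>1 -> COPY to pp3. 4 ppages; refcounts: pp0:2 pp1:3 pp2:3 pp3:1
Op 4: fork(P1) -> P3. 4 ppages; refcounts: pp0:2 pp1:4 pp2:4 pp3:2
Op 5: write(P1, v0, 149). refcount(pp3)=2>1 -> COPY to pp4. 5 ppages; refcounts: pp0:2 pp1:4 pp2:4 pp3:1 pp4:1
Op 6: read(P2, v1) -> 17. No state change.
Op 7: write(P2, v0, 133). refcount(pp0)=2>1 -> COPY to pp5. 6 ppages; refcounts: pp0:1 pp1:4 pp2:4 pp3:1 pp4:1 pp5:1
Op 8: write(P1, v0, 114). refcount(pp4)=1 -> write in place. 6 ppages; refcounts: pp0:1 pp1:4 pp2:4 pp3:1 pp4:1 pp5:1

yes yes yes no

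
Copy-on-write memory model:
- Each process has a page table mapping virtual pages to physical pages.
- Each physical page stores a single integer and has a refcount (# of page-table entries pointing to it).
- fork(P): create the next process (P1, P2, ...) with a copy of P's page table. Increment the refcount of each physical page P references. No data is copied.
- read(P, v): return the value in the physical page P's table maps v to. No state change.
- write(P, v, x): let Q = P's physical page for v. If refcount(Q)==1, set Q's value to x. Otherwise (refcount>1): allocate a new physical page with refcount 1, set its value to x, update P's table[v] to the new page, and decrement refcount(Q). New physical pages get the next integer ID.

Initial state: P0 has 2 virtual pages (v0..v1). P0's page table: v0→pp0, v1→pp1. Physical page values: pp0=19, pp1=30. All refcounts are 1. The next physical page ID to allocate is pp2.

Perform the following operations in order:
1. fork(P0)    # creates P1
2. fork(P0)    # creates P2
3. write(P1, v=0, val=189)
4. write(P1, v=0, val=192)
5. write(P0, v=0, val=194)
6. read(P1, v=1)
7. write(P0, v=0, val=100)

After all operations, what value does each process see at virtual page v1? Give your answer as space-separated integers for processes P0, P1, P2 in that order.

Op 1: fork(P0) -> P1. 2 ppages; refcounts: pp0:2 pp1:2
Op 2: fork(P0) -> P2. 2 ppages; refcounts: pp0:3 pp1:3
Op 3: write(P1, v0, 189). refcount(pp0)=3>1 -> COPY to pp2. 3 ppages; refcounts: pp0:2 pp1:3 pp2:1
Op 4: write(P1, v0, 192). refcount(pp2)=1 -> write in place. 3 ppages; refcounts: pp0:2 pp1:3 pp2:1
Op 5: write(P0, v0, 194). refcount(pp0)=2>1 -> COPY to pp3. 4 ppages; refcounts: pp0:1 pp1:3 pp2:1 pp3:1
Op 6: read(P1, v1) -> 30. No state change.
Op 7: write(P0, v0, 100). refcount(pp3)=1 -> write in place. 4 ppages; refcounts: pp0:1 pp1:3 pp2:1 pp3:1
P0: v1 -> pp1 = 30
P1: v1 -> pp1 = 30
P2: v1 -> pp1 = 30

Answer: 30 30 30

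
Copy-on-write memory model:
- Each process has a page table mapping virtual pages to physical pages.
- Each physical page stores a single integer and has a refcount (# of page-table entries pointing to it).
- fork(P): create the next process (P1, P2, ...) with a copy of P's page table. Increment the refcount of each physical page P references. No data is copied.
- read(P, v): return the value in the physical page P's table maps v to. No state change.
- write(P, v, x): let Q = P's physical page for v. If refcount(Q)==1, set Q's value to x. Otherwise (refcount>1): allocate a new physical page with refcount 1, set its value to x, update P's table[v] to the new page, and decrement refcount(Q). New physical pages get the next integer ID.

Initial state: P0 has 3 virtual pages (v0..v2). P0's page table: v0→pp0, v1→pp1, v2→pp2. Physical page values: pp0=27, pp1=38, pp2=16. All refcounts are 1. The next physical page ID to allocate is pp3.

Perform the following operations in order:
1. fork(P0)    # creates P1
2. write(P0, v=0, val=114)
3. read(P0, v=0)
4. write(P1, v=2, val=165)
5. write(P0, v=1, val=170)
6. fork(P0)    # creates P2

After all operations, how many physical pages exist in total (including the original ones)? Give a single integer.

Op 1: fork(P0) -> P1. 3 ppages; refcounts: pp0:2 pp1:2 pp2:2
Op 2: write(P0, v0, 114). refcount(pp0)=2>1 -> COPY to pp3. 4 ppages; refcounts: pp0:1 pp1:2 pp2:2 pp3:1
Op 3: read(P0, v0) -> 114. No state change.
Op 4: write(P1, v2, 165). refcount(pp2)=2>1 -> COPY to pp4. 5 ppages; refcounts: pp0:1 pp1:2 pp2:1 pp3:1 pp4:1
Op 5: write(P0, v1, 170). refcount(pp1)=2>1 -> COPY to pp5. 6 ppages; refcounts: pp0:1 pp1:1 pp2:1 pp3:1 pp4:1 pp5:1
Op 6: fork(P0) -> P2. 6 ppages; refcounts: pp0:1 pp1:1 pp2:2 pp3:2 pp4:1 pp5:2

Answer: 6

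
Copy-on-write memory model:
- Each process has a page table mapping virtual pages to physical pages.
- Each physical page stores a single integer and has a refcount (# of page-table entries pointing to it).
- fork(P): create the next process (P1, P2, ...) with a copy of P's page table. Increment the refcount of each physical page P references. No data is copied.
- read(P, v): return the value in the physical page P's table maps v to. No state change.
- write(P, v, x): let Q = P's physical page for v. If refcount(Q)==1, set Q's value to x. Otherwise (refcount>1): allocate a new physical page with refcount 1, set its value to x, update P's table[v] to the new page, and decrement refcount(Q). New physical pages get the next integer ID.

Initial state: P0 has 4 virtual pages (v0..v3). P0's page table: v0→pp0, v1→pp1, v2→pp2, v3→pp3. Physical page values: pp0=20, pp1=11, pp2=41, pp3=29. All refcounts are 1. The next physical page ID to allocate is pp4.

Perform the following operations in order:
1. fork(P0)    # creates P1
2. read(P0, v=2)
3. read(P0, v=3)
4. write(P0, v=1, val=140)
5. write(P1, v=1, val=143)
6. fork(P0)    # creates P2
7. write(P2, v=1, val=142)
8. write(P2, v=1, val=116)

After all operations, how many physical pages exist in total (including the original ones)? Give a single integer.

Answer: 6

Derivation:
Op 1: fork(P0) -> P1. 4 ppages; refcounts: pp0:2 pp1:2 pp2:2 pp3:2
Op 2: read(P0, v2) -> 41. No state change.
Op 3: read(P0, v3) -> 29. No state change.
Op 4: write(P0, v1, 140). refcount(pp1)=2>1 -> COPY to pp4. 5 ppages; refcounts: pp0:2 pp1:1 pp2:2 pp3:2 pp4:1
Op 5: write(P1, v1, 143). refcount(pp1)=1 -> write in place. 5 ppages; refcounts: pp0:2 pp1:1 pp2:2 pp3:2 pp4:1
Op 6: fork(P0) -> P2. 5 ppages; refcounts: pp0:3 pp1:1 pp2:3 pp3:3 pp4:2
Op 7: write(P2, v1, 142). refcount(pp4)=2>1 -> COPY to pp5. 6 ppages; refcounts: pp0:3 pp1:1 pp2:3 pp3:3 pp4:1 pp5:1
Op 8: write(P2, v1, 116). refcount(pp5)=1 -> write in place. 6 ppages; refcounts: pp0:3 pp1:1 pp2:3 pp3:3 pp4:1 pp5:1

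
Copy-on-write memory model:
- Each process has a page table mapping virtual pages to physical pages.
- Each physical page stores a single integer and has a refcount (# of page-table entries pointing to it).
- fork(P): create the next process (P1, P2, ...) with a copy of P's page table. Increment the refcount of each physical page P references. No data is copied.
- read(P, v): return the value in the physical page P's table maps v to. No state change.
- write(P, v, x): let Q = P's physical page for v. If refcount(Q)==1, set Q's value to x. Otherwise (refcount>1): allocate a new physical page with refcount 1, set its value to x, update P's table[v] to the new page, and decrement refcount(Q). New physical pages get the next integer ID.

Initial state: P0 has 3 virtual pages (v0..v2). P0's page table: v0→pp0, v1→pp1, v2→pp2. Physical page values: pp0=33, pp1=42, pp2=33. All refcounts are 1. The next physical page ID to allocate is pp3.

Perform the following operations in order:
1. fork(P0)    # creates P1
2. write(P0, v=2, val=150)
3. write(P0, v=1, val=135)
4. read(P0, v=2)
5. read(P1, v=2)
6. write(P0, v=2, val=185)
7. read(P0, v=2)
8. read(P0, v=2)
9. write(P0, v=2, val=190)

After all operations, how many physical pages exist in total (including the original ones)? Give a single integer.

Answer: 5

Derivation:
Op 1: fork(P0) -> P1. 3 ppages; refcounts: pp0:2 pp1:2 pp2:2
Op 2: write(P0, v2, 150). refcount(pp2)=2>1 -> COPY to pp3. 4 ppages; refcounts: pp0:2 pp1:2 pp2:1 pp3:1
Op 3: write(P0, v1, 135). refcount(pp1)=2>1 -> COPY to pp4. 5 ppages; refcounts: pp0:2 pp1:1 pp2:1 pp3:1 pp4:1
Op 4: read(P0, v2) -> 150. No state change.
Op 5: read(P1, v2) -> 33. No state change.
Op 6: write(P0, v2, 185). refcount(pp3)=1 -> write in place. 5 ppages; refcounts: pp0:2 pp1:1 pp2:1 pp3:1 pp4:1
Op 7: read(P0, v2) -> 185. No state change.
Op 8: read(P0, v2) -> 185. No state change.
Op 9: write(P0, v2, 190). refcount(pp3)=1 -> write in place. 5 ppages; refcounts: pp0:2 pp1:1 pp2:1 pp3:1 pp4:1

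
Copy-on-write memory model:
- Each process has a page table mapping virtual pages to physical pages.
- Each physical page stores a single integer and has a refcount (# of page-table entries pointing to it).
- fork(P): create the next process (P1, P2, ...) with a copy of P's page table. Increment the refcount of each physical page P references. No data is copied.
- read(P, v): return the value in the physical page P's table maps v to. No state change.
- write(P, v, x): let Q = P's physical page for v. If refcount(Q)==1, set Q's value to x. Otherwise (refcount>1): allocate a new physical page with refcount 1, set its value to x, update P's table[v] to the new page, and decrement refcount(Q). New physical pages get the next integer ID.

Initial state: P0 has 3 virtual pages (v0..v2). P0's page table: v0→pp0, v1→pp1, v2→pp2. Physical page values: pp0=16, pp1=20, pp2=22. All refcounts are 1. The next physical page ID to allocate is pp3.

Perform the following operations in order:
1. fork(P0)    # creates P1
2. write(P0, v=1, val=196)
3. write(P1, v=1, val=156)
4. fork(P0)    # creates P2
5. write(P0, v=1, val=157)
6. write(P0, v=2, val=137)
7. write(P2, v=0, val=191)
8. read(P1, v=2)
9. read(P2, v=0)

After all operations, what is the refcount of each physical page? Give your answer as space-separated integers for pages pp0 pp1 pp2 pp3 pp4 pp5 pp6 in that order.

Op 1: fork(P0) -> P1. 3 ppages; refcounts: pp0:2 pp1:2 pp2:2
Op 2: write(P0, v1, 196). refcount(pp1)=2>1 -> COPY to pp3. 4 ppages; refcounts: pp0:2 pp1:1 pp2:2 pp3:1
Op 3: write(P1, v1, 156). refcount(pp1)=1 -> write in place. 4 ppages; refcounts: pp0:2 pp1:1 pp2:2 pp3:1
Op 4: fork(P0) -> P2. 4 ppages; refcounts: pp0:3 pp1:1 pp2:3 pp3:2
Op 5: write(P0, v1, 157). refcount(pp3)=2>1 -> COPY to pp4. 5 ppages; refcounts: pp0:3 pp1:1 pp2:3 pp3:1 pp4:1
Op 6: write(P0, v2, 137). refcount(pp2)=3>1 -> COPY to pp5. 6 ppages; refcounts: pp0:3 pp1:1 pp2:2 pp3:1 pp4:1 pp5:1
Op 7: write(P2, v0, 191). refcount(pp0)=3>1 -> COPY to pp6. 7 ppages; refcounts: pp0:2 pp1:1 pp2:2 pp3:1 pp4:1 pp5:1 pp6:1
Op 8: read(P1, v2) -> 22. No state change.
Op 9: read(P2, v0) -> 191. No state change.

Answer: 2 1 2 1 1 1 1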